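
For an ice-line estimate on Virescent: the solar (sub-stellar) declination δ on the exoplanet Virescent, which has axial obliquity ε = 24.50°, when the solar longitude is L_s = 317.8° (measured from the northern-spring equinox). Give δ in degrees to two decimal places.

sin δ = sin ε · sin L_s = sin 24.50° × sin 317.8° = -0.278558.
δ = arcsin(-0.278558) = -16.17°.

δ = -16.17°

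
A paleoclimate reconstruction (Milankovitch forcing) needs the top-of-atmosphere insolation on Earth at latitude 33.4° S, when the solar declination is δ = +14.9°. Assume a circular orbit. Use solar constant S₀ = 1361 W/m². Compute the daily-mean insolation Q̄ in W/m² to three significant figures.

Q̄ ≈ 259 W/m²

cos H₀ = −tan(-33.4°) tan(+14.900°) = 0.1754, H₀ = 1.3944 rad.
Bracket: H₀ sin φ sin δ + cos φ cos δ sin H₀ = 1.3944×-0.55048×0.25713 + 0.83485×0.96638×0.98449 = -0.197370 + 0.794269 = 0.596899.
Q̄ = (S₀/π) × [bracket] = (1361/π) × 0.596899 = 258.6 W/m².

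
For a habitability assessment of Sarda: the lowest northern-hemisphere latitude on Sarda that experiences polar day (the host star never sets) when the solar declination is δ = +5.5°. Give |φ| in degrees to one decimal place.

|φ| = 84.5°

Polar day requires cos H₀ = −tan φ tan δ ≤ −1, i.e. tan φ tan δ ≥ 1.
The boundary is |tan φ| · |tan δ| = 1, so |φ| = 90° − |δ| = 90° − 5.5° = 84.5° in the northern hemisphere.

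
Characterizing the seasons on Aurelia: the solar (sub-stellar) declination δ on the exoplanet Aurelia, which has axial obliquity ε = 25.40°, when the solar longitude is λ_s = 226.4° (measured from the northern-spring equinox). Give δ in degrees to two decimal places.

sin δ = sin ε · sin λ_s = sin 25.40° × sin 226.4° = -0.310623.
δ = arcsin(-0.310623) = -18.10°.

δ = -18.10°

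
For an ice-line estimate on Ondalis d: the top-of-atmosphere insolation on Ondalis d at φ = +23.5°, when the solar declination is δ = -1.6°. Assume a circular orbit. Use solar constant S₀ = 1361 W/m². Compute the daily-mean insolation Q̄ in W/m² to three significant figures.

Q̄ ≈ 390 W/m²

cos H₀ = −tan(+23.5°) tan(-1.600°) = 0.0121, H₀ = 1.5587 rad.
Bracket: H₀ sin φ sin δ + cos φ cos δ sin H₀ = 1.5587×0.39875×-0.02792 + 0.91706×0.99961×0.99993 = -0.017353 + 0.916638 = 0.899285.
Q̄ = (S₀/π) × [bracket] = (1361/π) × 0.899285 = 389.6 W/m².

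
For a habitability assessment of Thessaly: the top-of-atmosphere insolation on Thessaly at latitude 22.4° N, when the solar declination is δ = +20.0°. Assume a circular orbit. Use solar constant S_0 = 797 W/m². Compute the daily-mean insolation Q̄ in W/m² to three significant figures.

Q̄ ≈ 275 W/m²

cos h₀ = −tan(+22.4°) tan(+20.000°) = -0.1500, h₀ = 1.7214 rad.
Bracket: h₀ sin ϕ sin δ + cos ϕ cos δ sin h₀ = 1.7214×0.38107×0.34202 + 0.92455×0.93969×0.98868 = 0.224356 + 0.858956 = 1.083312.
Q̄ = (S_0/π) × [bracket] = (797/π) × 1.083312 = 274.8 W/m².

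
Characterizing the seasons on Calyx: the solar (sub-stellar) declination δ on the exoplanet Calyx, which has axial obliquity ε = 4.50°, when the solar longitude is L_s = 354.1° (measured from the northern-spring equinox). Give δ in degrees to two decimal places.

δ = -0.46°

sin δ = sin ε · sin L_s = sin 4.50° × sin 354.1° = -0.008065.
δ = arcsin(-0.008065) = -0.46°.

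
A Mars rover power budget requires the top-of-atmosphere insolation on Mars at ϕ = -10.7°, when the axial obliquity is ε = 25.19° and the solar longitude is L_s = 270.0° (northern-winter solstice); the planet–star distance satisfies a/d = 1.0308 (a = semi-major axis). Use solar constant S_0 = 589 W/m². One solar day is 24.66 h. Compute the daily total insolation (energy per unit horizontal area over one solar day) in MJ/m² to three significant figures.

18.0 MJ/m²

Solar declination: sin δ = sin ε · sin L_s = sin 25.19° × sin 270.0° = -0.42562, so δ = -25.190°.
cos h₀ = −tan(-10.7°) tan(-25.190°) = -0.0889, h₀ = 1.6598 rad.
Bracket: h₀ sin ϕ sin δ + cos ϕ cos δ sin h₀ = 1.6598×-0.18567×-0.42562 + 0.98261×0.90490×0.99604 = 0.131165 + 0.885643 = 1.016808.
Inverse-square distance factor (a/d)² = 1.0308² = 1.062549.
Q̄ = (S_0/π) × 1.062549 × [bracket] = (589/π) × 1.062549 × 1.016808 = 202.56 W/m².
Daily total = Q̄ × 24.66 h × 3600 s/h = 202.56 × 24.66 × 3600 / 10⁶ = 17.98 MJ/m².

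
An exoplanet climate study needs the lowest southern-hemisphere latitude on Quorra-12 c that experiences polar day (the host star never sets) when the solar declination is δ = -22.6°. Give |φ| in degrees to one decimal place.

|φ| = 67.4°

Polar day requires cos H₀ = −tan φ tan δ ≤ −1, i.e. tan φ tan δ ≥ 1.
The boundary is |tan φ| · |tan δ| = 1, so |φ| = 90° − |δ| = 90° − 22.6° = 67.4° in the southern hemisphere.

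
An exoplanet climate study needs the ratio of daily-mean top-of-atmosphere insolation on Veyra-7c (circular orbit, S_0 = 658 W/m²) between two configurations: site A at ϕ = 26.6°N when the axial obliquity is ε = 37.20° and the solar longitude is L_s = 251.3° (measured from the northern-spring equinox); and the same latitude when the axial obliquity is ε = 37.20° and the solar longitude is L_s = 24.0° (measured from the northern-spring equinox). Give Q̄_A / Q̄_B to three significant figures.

— Configuration A (ϕ=+26.6°):
Solar declination: sin δ = sin ε · sin L_s = sin 37.20° × sin 251.3° = -0.57268, so δ = -34.937°.
cos h₀ = −tan(+26.6°) tan(-34.937°) = 0.3498, h₀ = 1.2134 rad.
Bracket: h₀ sin ϕ sin δ + cos ϕ cos δ sin h₀ = 1.2134×0.44776×-0.57268 + 0.89415×0.81978×0.93682 = -0.311144 + 0.686695 = 0.375551.
Q̄ = (S_0/π) × [bracket] = (658/π) × 0.375551 = 78.658 W/m².
— Configuration B (ϕ=+26.6°):
Solar declination: sin δ = sin ε · sin L_s = sin 37.20° × sin 24.0° = 0.24591, so δ = +14.236°.
cos h₀ = −tan(+26.6°) tan(+14.236°) = -0.1270, h₀ = 1.6982 rad.
Bracket: h₀ sin ϕ sin δ + cos ϕ cos δ sin h₀ = 1.6982×0.44776×0.24591 + 0.89415×0.96929×0.99190 = 0.186987 + 0.859670 = 1.046657.
Q̄ = (S_0/π) × [bracket] = (658/π) × 1.046657 = 219.22 W/m².
Ratio Q̄_A / Q̄_B = 78.658 / 219.22 = 0.3588.

Q̄_A / Q̄_B ≈ 0.359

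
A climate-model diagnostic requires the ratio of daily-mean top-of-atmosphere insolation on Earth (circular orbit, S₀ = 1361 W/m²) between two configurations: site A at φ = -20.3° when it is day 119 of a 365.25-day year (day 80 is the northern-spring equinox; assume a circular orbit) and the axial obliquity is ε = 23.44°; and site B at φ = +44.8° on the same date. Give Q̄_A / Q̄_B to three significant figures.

Q̄_A / Q̄_B ≈ 0.791

— Configuration A (φ=-20.3°):
Solar longitude: λ_s = 360° × (119 − 80)/365.25 = 38.439°.
sin δ = sin 23.44° × sin 38.439° = 0.24730, so δ = +14.318°.
cos H₀ = −tan(-20.3°) tan(+14.318°) = 0.0944, H₀ = 1.4762 rad.
Bracket: H₀ sin φ sin δ + cos φ cos δ sin H₀ = 1.4762×-0.34694×0.24730 + 0.93789×0.96894×0.99553 = -0.126655 + 0.904697 = 0.778042.
Q̄ = (S₀/π) × [bracket] = (1361/π) × 0.778042 = 337.06 W/m².
— Configuration B (φ=+44.8°):
cos H₀ = −tan(+44.8°) tan(+14.318°) = -0.2535, H₀ = 1.8270 rad.
Bracket: H₀ sin φ sin δ + cos φ cos δ sin H₀ = 1.8270×0.70463×0.24730 + 0.70957×0.96894×0.96735 = 0.318364 + 0.665083 = 0.983447.
Q̄ = (S₀/π) × [bracket] = (1361/π) × 0.983447 = 426.05 W/m².
Ratio Q̄_A / Q̄_B = 337.06 / 426.05 = 0.7911.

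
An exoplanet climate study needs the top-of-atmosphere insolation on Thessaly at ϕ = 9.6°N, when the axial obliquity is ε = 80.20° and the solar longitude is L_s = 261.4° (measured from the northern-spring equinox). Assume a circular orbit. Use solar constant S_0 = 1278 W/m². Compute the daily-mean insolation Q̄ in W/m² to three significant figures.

Q̄ ≈ 12.0 W/m²

Solar declination: sin δ = sin ε · sin L_s = sin 80.20° × sin 261.4° = -0.97433, so δ = -76.989°.
cos h₀ = −tan(+9.6°) tan(-76.989°) = 0.7320, h₀ = 0.7496 rad.
Bracket: h₀ sin ϕ sin δ + cos ϕ cos δ sin h₀ = 0.7496×0.16677×-0.97433 + 0.98600×0.22513×0.68131 = -0.121802 + 0.151236 = 0.029434.
Q̄ = (S_0/π) × [bracket] = (1278/π) × 0.029434 = 11.97 W/m².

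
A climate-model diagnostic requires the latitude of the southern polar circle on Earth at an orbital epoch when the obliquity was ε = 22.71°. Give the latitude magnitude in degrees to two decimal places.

The polar circle is the lowest latitude that experiences at least one full rotation of continuous darkness at the northern-summer solstice; it lies at |ϕ| = 90° − ε = 90° − 22.71° = 67.29°.

67.29°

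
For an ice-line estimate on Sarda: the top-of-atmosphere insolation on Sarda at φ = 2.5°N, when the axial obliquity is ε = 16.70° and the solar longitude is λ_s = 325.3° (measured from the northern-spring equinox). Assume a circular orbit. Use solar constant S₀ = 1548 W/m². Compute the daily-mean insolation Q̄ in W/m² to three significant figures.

Q̄ ≈ 480 W/m²

Solar declination: sin δ = sin ε · sin λ_s = sin 16.70° × sin 325.3° = -0.16359, so δ = -9.415°.
cos H₀ = −tan(+2.5°) tan(-9.415°) = 0.0072, H₀ = 1.5636 rad.
Bracket: H₀ sin φ sin δ + cos φ cos δ sin H₀ = 1.5636×0.04362×-0.16359 + 0.99905×0.98653×0.99997 = -0.011158 + 0.985563 = 0.974405.
Q̄ = (S₀/π) × [bracket] = (1548/π) × 0.974405 = 480.1 W/m².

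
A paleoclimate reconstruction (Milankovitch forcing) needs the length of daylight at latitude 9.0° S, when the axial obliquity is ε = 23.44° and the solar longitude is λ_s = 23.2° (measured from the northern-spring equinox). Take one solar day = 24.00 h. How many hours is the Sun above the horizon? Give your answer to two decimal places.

Solar declination: sin δ = sin ε · sin λ_s = sin 23.44° × sin 23.2° = 0.15671, so δ = +9.016°.
cos H₀ = −tan φ · tan δ = −tan(-9.0°) × tan(+9.016°) = 0.0251, so H₀ = 1.5457 rad = 88.56°.
Daylight = 2H₀/(2π) × 24.00 h = (1.5457/π) × 24.00 = 11.81 h.

11.81 h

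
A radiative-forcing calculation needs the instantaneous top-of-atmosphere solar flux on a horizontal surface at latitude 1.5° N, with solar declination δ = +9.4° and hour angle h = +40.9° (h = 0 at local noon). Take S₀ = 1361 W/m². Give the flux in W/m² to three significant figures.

cos θ_z = sin φ sin δ + cos φ cos δ cos h = 0.004275 + 0.745448 = 0.749723.
Flux = S₀ · cos θ_z = 1361 × 0.749723 = 1020 W/m².

1.02e+03 W/m²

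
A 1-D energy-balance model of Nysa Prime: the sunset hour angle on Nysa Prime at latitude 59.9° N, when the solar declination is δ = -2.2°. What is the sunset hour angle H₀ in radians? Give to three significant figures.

cos H₀ = −tan φ · tan δ = −tan(+59.9°) × tan(-2.200°) = 0.0663, so H₀ = 1.5045 rad = 86.20°.

H₀ = 1.50 rad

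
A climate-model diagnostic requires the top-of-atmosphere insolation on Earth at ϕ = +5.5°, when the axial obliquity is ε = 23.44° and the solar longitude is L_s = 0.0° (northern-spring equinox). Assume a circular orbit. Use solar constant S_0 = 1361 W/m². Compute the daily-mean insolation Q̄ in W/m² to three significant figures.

Q̄ ≈ 431 W/m²

Solar declination: sin δ = sin ε · sin L_s = sin 23.44° × sin 0.0° = 0.00000, so δ = +0.000°.
cos h₀ = −tan(+5.5°) tan(+0.000°) = -0.0000, h₀ = 1.5708 rad.
Bracket: h₀ sin ϕ sin δ + cos ϕ cos δ sin h₀ = 1.5708×0.09585×0.00000 + 0.99540×1.00000×1.00000 = 0.000000 + 0.995400 = 0.995400.
Q̄ = (S_0/π) × [bracket] = (1361/π) × 0.995400 = 431.2 W/m².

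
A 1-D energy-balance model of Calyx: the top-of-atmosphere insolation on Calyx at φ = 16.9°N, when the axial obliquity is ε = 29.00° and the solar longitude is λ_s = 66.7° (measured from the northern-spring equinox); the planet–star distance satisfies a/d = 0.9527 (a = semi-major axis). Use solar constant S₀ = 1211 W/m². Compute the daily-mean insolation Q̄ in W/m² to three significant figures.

Q̄ ≈ 374 W/m²

Solar declination: sin δ = sin ε · sin λ_s = sin 29.00° × sin 66.7° = 0.44527, so δ = +26.441°.
cos H₀ = −tan(+16.9°) tan(+26.441°) = -0.1511, H₀ = 1.7225 rad.
Bracket: H₀ sin φ sin δ + cos φ cos δ sin H₀ = 1.7225×0.29070×0.44527 + 0.95681×0.89540×0.98852 = 0.222960 + 0.846892 = 1.069852.
Inverse-square distance factor (a/d)² = 0.9527² = 0.907637.
Q̄ = (S₀/π) × 0.907637 × [bracket] = (1211/π) × 0.907637 × 1.069852 = 374.3 W/m².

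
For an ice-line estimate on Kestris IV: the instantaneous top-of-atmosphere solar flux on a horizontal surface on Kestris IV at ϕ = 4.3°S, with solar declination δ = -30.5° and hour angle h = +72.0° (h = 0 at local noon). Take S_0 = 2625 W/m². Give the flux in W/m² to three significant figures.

cos θ_z = sin ϕ sin δ + cos ϕ cos δ cos h = 0.038055 + 0.265509 = 0.303564.
Flux = S_0 · cos θ_z = 2625 × 0.303564 = 796.9 W/m².

797 W/m²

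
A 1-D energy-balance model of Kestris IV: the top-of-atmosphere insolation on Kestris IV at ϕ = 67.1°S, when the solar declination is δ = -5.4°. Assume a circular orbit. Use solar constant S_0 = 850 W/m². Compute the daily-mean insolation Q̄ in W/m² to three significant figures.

cos h₀ = −tan(-67.1°) tan(-5.400°) = -0.2238, h₀ = 1.7965 rad.
Bracket: h₀ sin ϕ sin δ + cos ϕ cos δ sin h₀ = 1.7965×-0.92119×-0.09411 + 0.38912×0.99556×0.97464 = 0.155744 + 0.377568 = 0.533312.
Q̄ = (S_0/π) × [bracket] = (850/π) × 0.533312 = 144.3 W/m².

Q̄ ≈ 144 W/m²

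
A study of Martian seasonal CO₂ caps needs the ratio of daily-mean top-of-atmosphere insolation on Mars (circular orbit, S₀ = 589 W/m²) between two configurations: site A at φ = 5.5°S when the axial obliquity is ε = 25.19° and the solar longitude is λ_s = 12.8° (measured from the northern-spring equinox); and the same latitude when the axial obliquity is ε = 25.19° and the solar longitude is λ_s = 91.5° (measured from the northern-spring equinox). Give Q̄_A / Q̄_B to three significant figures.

Q̄_A / Q̄_B ≈ 1.17

— Configuration A (φ=-5.5°):
Solar declination: sin δ = sin ε · sin λ_s = sin 25.19° × sin 12.8° = 0.09430, so δ = +5.411°.
cos H₀ = −tan(-5.5°) tan(+5.411°) = 0.0091, H₀ = 1.5617 rad.
Bracket: H₀ sin φ sin δ + cos φ cos δ sin H₀ = 1.5617×-0.09585×0.09430 + 0.99540×0.99554×0.99996 = -0.014116 + 0.990921 = 0.976805.
Q̄ = (S₀/π) × [bracket] = (589/π) × 0.976805 = 183.14 W/m².
— Configuration B (φ=-5.5°):
Solar declination: sin δ = sin ε · sin λ_s = sin 25.19° × sin 91.5° = 0.42548, so δ = +25.181°.
cos H₀ = −tan(-5.5°) tan(+25.181°) = 0.0453, H₀ = 1.5255 rad.
Bracket: H₀ sin φ sin δ + cos φ cos δ sin H₀ = 1.5255×-0.09585×0.42548 + 0.99540×0.90497×0.99897 = -0.062213 + 0.899879 = 0.837666.
Q̄ = (S₀/π) × [bracket] = (589/π) × 0.837666 = 157.05 W/m².
Ratio Q̄_A / Q̄_B = 183.14 / 157.05 = 1.166.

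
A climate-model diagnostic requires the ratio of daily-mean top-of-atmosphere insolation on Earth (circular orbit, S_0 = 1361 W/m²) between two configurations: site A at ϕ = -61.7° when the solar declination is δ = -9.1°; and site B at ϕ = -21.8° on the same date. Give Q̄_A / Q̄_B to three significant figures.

Q̄_A / Q̄_B ≈ 0.700

— Configuration A (ϕ=-61.7°):
cos h₀ = −tan(-61.7°) tan(-9.100°) = -0.2975, h₀ = 1.8728 rad.
Bracket: h₀ sin ϕ sin δ + cos ϕ cos δ sin h₀ = 1.8728×-0.88048×-0.15816 + 0.47409×0.98741×0.95473 = 0.260800 + 0.446929 = 0.707729.
Q̄ = (S_0/π) × [bracket] = (1361/π) × 0.707729 = 306.60 W/m².
— Configuration B (ϕ=-21.8°):
cos h₀ = −tan(-21.8°) tan(-9.100°) = -0.0641, h₀ = 1.6349 rad.
Bracket: h₀ sin ϕ sin δ + cos ϕ cos δ sin h₀ = 1.6349×-0.37137×-0.15816 + 0.92849×0.98741×0.99795 = 0.096027 + 0.914921 = 1.010948.
Q̄ = (S_0/π) × [bracket] = (1361/π) × 1.010948 = 437.96 W/m².
Ratio Q̄_A / Q̄_B = 306.60 / 437.96 = 0.7001.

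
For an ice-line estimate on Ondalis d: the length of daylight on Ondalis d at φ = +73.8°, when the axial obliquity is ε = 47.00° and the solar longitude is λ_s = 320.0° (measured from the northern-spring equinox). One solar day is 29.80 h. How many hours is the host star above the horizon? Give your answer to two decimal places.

Solar declination: sin δ = sin ε · sin λ_s = sin 47.00° × sin 320.0° = -0.47011, so δ = -28.041°.
cos H₀ = −tan φ · tan δ = 1.8333 ≥ 1, so the host star never rises (polar night) and H₀ = 0.
Daylight = 2H₀/(2π) × 29.80 h = (0.0000/π) × 29.80 = 0.00 h.

0.00 h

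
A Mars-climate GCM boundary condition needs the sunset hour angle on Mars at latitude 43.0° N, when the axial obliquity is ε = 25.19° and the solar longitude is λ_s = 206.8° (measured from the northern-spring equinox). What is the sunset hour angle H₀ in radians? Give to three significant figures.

H₀ = 1.39 rad

Solar declination: sin δ = sin ε · sin λ_s = sin 25.19° × sin 206.8° = -0.19190, so δ = -11.064°.
cos H₀ = −tan φ · tan δ = −tan(+43.0°) × tan(-11.064°) = 0.1823, so H₀ = 1.3874 rad = 79.49°.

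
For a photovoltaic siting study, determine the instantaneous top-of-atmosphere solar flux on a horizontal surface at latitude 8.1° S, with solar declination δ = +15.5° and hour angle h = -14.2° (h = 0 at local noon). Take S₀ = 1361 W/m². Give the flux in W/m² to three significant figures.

cos θ_z = sin φ sin δ + cos φ cos δ cos h = -0.037654 + 0.924867 = 0.887213.
Flux = S₀ · cos θ_z = 1361 × 0.887213 = 1207 W/m².

1.21e+03 W/m²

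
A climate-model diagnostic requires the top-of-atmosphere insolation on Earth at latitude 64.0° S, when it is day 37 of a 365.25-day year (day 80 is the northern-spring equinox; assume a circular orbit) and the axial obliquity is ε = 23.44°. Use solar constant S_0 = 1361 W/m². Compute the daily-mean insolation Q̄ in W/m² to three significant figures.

Q̄ ≈ 378 W/m²

Solar longitude: L_s = 360° × (37 − 80)/365.25 = -42.382°, i.e. -42.382° + 360° = 317.618°.
sin δ = sin 23.44° × sin 317.618° = -0.26814, so δ = -15.553°.
cos h₀ = −tan(-64.0°) tan(-15.553°) = -0.5707, h₀ = 2.1781 rad.
Bracket: h₀ sin ϕ sin δ + cos ϕ cos δ sin h₀ = 2.1781×-0.89879×-0.26814 + 0.43837×0.96338×0.82119 = 0.524925 + 0.346802 = 0.871727.
Q̄ = (S_0/π) × [bracket] = (1361/π) × 0.871727 = 377.6 W/m².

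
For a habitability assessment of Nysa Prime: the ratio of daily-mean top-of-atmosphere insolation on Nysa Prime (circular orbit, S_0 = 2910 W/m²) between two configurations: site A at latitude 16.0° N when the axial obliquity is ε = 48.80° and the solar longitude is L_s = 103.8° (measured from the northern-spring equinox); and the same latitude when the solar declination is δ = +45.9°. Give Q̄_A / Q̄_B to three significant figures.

Q̄_A / Q̄_B ≈ 0.994

— Configuration A (ϕ=+16.0°):
Solar declination: sin δ = sin ε · sin L_s = sin 48.80° × sin 103.8° = 0.73070, so δ = +46.945°.
cos h₀ = −tan(+16.0°) tan(+46.945°) = -0.3069, h₀ = 1.8827 rad.
Bracket: h₀ sin ϕ sin δ + cos ϕ cos δ sin h₀ = 1.8827×0.27564×0.73070 + 0.96126×0.68270×0.95174 = 0.379195 + 0.624581 = 1.003776.
Q̄ = (S_0/π) × [bracket] = (2910/π) × 1.003776 = 929.78 W/m².
— Configuration B (ϕ=+16.0°):
cos h₀ = −tan(+16.0°) tan(+45.900°) = -0.2959, h₀ = 1.8712 rad.
Bracket: h₀ sin ϕ sin δ + cos ϕ cos δ sin h₀ = 1.8712×0.27564×0.71813 + 0.96126×0.69591×0.95522 = 0.370395 + 0.638995 = 1.009390.
Q̄ = (S_0/π) × [bracket] = (2910/π) × 1.009390 = 934.98 W/m².
Ratio Q̄_A / Q̄_B = 929.78 / 934.98 = 0.9944.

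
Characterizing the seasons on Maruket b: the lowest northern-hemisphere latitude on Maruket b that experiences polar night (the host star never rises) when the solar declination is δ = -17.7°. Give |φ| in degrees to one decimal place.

|φ| = 72.3°

Polar night requires cos H₀ = −tan φ tan δ ≥ 1, i.e. tan φ tan δ ≤ −1.
The boundary is |tan φ| · |tan δ| = 1, so |φ| = 90° − |δ| = 90° − 17.7° = 72.3° in the northern hemisphere.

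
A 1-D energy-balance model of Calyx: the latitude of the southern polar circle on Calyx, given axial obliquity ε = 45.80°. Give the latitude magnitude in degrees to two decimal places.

44.20°

The polar circle is the lowest latitude that experiences at least one full rotation of continuous darkness at the northern-summer solstice; it lies at |φ| = 90° − ε = 90° − 45.80° = 44.20°.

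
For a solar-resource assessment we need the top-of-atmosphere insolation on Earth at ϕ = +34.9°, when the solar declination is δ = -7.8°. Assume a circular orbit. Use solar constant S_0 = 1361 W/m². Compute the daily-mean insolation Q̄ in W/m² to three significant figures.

cos h₀ = −tan(+34.9°) tan(-7.800°) = 0.0956, h₀ = 1.4751 rad.
Bracket: h₀ sin ϕ sin δ + cos ϕ cos δ sin h₀ = 1.4751×0.57215×-0.13572 + 0.82015×0.99075×0.99542 = -0.114545 + 0.808842 = 0.694297.
Q̄ = (S_0/π) × [bracket] = (1361/π) × 0.694297 = 300.8 W/m².

Q̄ ≈ 301 W/m²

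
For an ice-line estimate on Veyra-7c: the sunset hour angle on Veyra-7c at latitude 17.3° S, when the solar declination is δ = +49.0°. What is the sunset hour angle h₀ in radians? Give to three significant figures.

cos h₀ = −tan ϕ · tan δ = −tan(-17.3°) × tan(+49.000°) = 0.3583, so h₀ = 1.2044 rad = 69.00°.

h₀ = 1.20 rad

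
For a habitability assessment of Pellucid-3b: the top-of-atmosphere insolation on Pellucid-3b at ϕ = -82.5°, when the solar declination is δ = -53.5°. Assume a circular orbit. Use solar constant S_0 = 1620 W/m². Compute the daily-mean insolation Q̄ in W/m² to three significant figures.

cos h₀ = −tan(-82.5°) tan(-53.500°) = -10.2651 ≤ −1 ⇒ polar day, h₀ = π.
Bracket: h₀ sin ϕ sin δ + cos ϕ cos δ sin h₀ = 3.1416×-0.99144×-0.80386 + 0.13053×0.59482×0.00000 = 2.503789 + 0.000000 = 2.503789.
Q̄ = (S_0/π) × [bracket] = (1620/π) × 2.503789 = 1291 W/m².

Q̄ ≈ 1.29e+03 W/m²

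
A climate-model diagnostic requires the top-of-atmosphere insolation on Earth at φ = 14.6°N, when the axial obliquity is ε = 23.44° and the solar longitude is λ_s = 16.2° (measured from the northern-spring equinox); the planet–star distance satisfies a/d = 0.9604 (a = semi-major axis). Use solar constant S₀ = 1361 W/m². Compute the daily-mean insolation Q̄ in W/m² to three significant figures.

Q̄ ≈ 402 W/m²

Solar declination: sin δ = sin ε · sin λ_s = sin 23.44° × sin 16.2° = 0.11098, so δ = +6.372°.
cos H₀ = −tan(+14.6°) tan(+6.372°) = -0.0291, H₀ = 1.5999 rad.
Bracket: H₀ sin φ sin δ + cos φ cos δ sin H₀ = 1.5999×0.25207×0.11098 + 0.96771×0.99382×0.99958 = 0.044757 + 0.961326 = 1.006083.
Inverse-square distance factor (a/d)² = 0.9604² = 0.922368.
Q̄ = (S₀/π) × 0.922368 × [bracket] = (1361/π) × 0.922368 × 1.006083 = 402.0 W/m².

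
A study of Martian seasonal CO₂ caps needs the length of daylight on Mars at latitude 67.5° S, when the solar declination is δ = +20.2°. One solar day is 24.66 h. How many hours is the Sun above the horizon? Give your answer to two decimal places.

3.75 h

cos H₀ = −tan φ · tan δ = −tan(-67.5°) × tan(+20.200°) = 0.8883, so H₀ = 0.4773 rad = 27.34°.
Daylight = 2H₀/(2π) × 24.66 h = (0.4773/π) × 24.66 = 3.75 h.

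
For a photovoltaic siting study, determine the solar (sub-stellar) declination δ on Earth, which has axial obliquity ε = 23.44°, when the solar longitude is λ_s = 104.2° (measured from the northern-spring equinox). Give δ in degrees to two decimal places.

sin δ = sin ε · sin λ_s = sin 23.44° × sin 104.2° = 0.385634.
δ = arcsin(0.385634) = +22.68°.

δ = +22.68°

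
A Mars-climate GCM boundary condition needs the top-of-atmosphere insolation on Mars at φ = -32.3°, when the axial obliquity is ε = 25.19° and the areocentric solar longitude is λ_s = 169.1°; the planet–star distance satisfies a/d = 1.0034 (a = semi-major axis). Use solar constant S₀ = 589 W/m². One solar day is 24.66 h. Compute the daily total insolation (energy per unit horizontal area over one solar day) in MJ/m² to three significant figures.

sin δ = sin 25.19° × sin 169.1° = 0.08048, so δ = +4.616°.
cos H₀ = −tan(-32.3°) tan(+4.616°) = 0.0510, H₀ = 1.5197 rad.
Bracket: H₀ sin φ sin δ + cos φ cos δ sin H₀ = 1.5197×-0.53435×0.08048 + 0.84526×0.99676×0.99870 = -0.065354 + 0.841426 = 0.776072.
Inverse-square distance factor (a/d)² = 1.0034² = 1.006812.
Q̄ = (S₀/π) × 1.006812 × [bracket] = (589/π) × 1.006812 × 0.776072 = 146.49 W/m².
Daily total = Q̄ × 24.66 h × 3600 s/h = 146.49 × 24.66 × 3600 / 10⁶ = 13.00 MJ/m².

13.0 MJ/m²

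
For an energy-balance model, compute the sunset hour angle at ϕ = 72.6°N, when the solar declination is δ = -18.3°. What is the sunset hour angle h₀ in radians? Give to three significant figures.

cos h₀ = −tan ϕ · tan δ = 1.0553 ≥ 1, so the Sun never rises (polar night) and h₀ = 0.

h₀ = 0.00 rad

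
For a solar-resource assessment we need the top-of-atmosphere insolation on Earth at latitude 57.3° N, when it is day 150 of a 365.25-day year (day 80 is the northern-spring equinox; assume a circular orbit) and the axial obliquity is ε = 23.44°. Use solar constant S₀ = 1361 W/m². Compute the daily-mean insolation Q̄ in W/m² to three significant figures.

Q̄ ≈ 474 W/m²

Solar longitude: λ_s = 360° × (150 − 80)/365.25 = 68.994°.
sin δ = sin 23.44° × sin 68.994° = 0.37135, so δ = +21.799°.
cos H₀ = −tan(+57.3°) tan(+21.799°) = -0.6230, H₀ = 2.2434 rad.
Bracket: H₀ sin φ sin δ + cos φ cos δ sin H₀ = 2.2434×0.84151×0.37135 + 0.54024×0.92849×0.78223 = 0.701051 + 0.392372 = 1.093423.
Q̄ = (S₀/π) × [bracket] = (1361/π) × 1.093423 = 473.7 W/m².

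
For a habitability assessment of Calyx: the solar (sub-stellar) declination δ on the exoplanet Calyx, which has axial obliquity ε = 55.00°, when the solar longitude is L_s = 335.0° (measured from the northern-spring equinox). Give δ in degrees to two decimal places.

sin δ = sin ε · sin L_s = sin 55.00° × sin 335.0° = -0.346189.
δ = arcsin(-0.346189) = -20.25°.

δ = -20.25°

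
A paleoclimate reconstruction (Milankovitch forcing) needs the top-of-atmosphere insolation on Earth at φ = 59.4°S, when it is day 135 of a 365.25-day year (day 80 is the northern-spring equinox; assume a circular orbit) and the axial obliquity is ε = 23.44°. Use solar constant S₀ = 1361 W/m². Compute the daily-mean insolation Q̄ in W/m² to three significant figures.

Solar longitude: λ_s = 360° × (135 − 80)/365.25 = 54.209°.
sin δ = sin 23.44° × sin 54.209° = 0.32267, so δ = +18.824°.
cos H₀ = −tan(-59.4°) tan(+18.824°) = 0.5764, H₀ = 0.9564 rad.
Bracket: H₀ sin φ sin δ + cos φ cos δ sin H₀ = 0.9564×-0.86074×0.32267 + 0.50904×0.94651×0.81714 = -0.265626 + 0.393707 = 0.128081.
Q̄ = (S₀/π) × [bracket] = (1361/π) × 0.128081 = 55.49 W/m².

Q̄ ≈ 55.5 W/m²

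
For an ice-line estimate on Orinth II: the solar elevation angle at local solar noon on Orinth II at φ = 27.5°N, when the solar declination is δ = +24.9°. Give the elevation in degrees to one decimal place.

At local noon the hour angle is zero, so the zenith angle equals |φ − δ| = |+27.5° − (+24.900°)| = 2.600°.
Elevation = 90° − 2.600° = 87.4°.

87.4°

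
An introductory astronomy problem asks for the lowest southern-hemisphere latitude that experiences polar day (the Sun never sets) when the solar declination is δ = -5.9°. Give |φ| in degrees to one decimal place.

|φ| = 84.1°

Polar day requires cos H₀ = −tan φ tan δ ≤ −1, i.e. tan φ tan δ ≥ 1.
The boundary is |tan φ| · |tan δ| = 1, so |φ| = 90° − |δ| = 90° − 5.9° = 84.1° in the southern hemisphere.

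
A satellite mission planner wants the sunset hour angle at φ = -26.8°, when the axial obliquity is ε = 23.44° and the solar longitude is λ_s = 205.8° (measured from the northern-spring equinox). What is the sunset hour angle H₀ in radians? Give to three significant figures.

H₀ = 1.66 rad

Solar declination: sin δ = sin ε · sin λ_s = sin 23.44° × sin 205.8° = -0.17313, so δ = -9.970°.
cos H₀ = −tan φ · tan δ = −tan(-26.8°) × tan(-9.970°) = -0.0888, so H₀ = 1.6597 rad = 95.09°.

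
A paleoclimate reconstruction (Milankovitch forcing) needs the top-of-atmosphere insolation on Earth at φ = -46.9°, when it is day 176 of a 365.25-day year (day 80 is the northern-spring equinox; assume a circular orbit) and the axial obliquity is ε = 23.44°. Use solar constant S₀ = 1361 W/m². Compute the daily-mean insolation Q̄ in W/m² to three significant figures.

Q̄ ≈ 104 W/m²

Solar longitude: λ_s = 360° × (176 − 80)/365.25 = 94.620°.
sin δ = sin 23.44° × sin 94.620° = 0.39650, so δ = +23.359°.
cos H₀ = −tan(-46.9°) tan(+23.359°) = 0.4615, H₀ = 1.0911 rad.
Bracket: H₀ sin φ sin δ + cos φ cos δ sin H₀ = 1.0911×-0.73016×0.39650 + 0.68327×0.91804×0.88712 = -0.315883 + 0.556463 = 0.240580.
Q̄ = (S₀/π) × [bracket] = (1361/π) × 0.240580 = 104.2 W/m².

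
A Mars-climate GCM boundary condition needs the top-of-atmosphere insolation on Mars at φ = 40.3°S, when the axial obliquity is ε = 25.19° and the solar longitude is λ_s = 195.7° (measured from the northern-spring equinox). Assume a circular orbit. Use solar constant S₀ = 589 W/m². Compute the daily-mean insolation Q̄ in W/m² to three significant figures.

Solar declination: sin δ = sin ε · sin λ_s = sin 25.19° × sin 195.7° = -0.11517, so δ = -6.614°.
cos H₀ = −tan(-40.3°) tan(-6.614°) = -0.0983, H₀ = 1.6693 rad.
Bracket: H₀ sin φ sin δ + cos φ cos δ sin H₀ = 1.6693×-0.64679×-0.11517 + 0.76267×0.99335×0.99515 = 0.124347 + 0.753924 = 0.878271.
Q̄ = (S₀/π) × [bracket] = (589/π) × 0.878271 = 164.7 W/m².

Q̄ ≈ 165 W/m²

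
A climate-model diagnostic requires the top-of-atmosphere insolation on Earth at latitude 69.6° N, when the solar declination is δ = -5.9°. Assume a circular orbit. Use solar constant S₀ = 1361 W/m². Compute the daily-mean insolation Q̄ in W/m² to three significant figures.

Q̄ ≈ 90.5 W/m²

cos H₀ = −tan(+69.6°) tan(-5.900°) = 0.2779, H₀ = 1.2892 rad.
Bracket: H₀ sin φ sin δ + cos φ cos δ sin H₀ = 1.2892×0.93728×-0.10279 + 0.34857×0.99470×0.96062 = -0.124205 + 0.333069 = 0.208864.
Q̄ = (S₀/π) × [bracket] = (1361/π) × 0.208864 = 90.48 W/m².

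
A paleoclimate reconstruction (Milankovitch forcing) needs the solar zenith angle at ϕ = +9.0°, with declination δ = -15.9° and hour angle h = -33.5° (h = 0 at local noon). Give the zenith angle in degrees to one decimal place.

θ_z = 41.5°

cos θ_z = sin ϕ sin δ + cos ϕ cos δ cos h = -0.042857 + 0.792109 = 0.749252.
θ_z = arccos(0.749252) = 41.5°.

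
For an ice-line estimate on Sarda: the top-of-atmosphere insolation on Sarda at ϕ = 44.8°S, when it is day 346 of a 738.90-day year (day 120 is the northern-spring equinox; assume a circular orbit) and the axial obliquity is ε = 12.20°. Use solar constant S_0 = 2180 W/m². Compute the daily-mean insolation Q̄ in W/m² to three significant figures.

Q̄ ≈ 340 W/m²

Solar longitude: L_s = 360° × (346 − 120)/738.90 = 110.110°.
sin δ = sin 12.20° × sin 110.110° = 0.19844, so δ = +11.446°.
cos h₀ = −tan(-44.8°) tan(+11.446°) = 0.2011, h₀ = 1.3684 rad.
Bracket: h₀ sin ϕ sin δ + cos ϕ cos δ sin h₀ = 1.3684×-0.70463×0.19844 + 0.70957×0.98011×0.97958 = -0.191339 + 0.681255 = 0.489916.
Q̄ = (S_0/π) × [bracket] = (2180/π) × 0.489916 = 340.0 W/m².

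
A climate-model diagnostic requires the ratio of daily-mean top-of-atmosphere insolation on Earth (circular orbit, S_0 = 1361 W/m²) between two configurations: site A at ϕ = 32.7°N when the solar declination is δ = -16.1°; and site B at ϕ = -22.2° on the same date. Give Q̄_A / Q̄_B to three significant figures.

Q̄_A / Q̄_B ≈ 0.554

— Configuration A (ϕ=+32.7°):
cos h₀ = −tan(+32.7°) tan(-16.100°) = 0.1853, h₀ = 1.3844 rad.
Bracket: h₀ sin ϕ sin δ + cos ϕ cos δ sin h₀ = 1.3844×0.54024×-0.27731 + 0.84151×0.96078×0.98268 = -0.207402 + 0.794503 = 0.587101.
Q̄ = (S_0/π) × [bracket] = (1361/π) × 0.587101 = 254.34 W/m².
— Configuration B (ϕ=-22.2°):
cos h₀ = −tan(-22.2°) tan(-16.100°) = -0.1178, h₀ = 1.6889 rad.
Bracket: h₀ sin ϕ sin δ + cos ϕ cos δ sin h₀ = 1.6889×-0.37784×-0.27731 + 0.92587×0.96078×0.99304 = 0.176961 + 0.883366 = 1.060327.
Q̄ = (S_0/π) × [bracket] = (1361/π) × 1.060327 = 459.35 W/m².
Ratio Q̄_A / Q̄_B = 254.34 / 459.35 = 0.5537.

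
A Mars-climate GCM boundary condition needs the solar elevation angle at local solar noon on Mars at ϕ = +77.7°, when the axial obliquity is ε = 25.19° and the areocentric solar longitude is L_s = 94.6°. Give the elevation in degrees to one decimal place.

sin δ = sin 25.19° × sin 94.6° = 0.42425, so δ = +25.103°.
At local noon the hour angle is zero, so the zenith angle equals |ϕ − δ| = |+77.7° − (+25.103°)| = 52.597°.
Elevation = 90° − 52.597° = 37.4°.

37.4°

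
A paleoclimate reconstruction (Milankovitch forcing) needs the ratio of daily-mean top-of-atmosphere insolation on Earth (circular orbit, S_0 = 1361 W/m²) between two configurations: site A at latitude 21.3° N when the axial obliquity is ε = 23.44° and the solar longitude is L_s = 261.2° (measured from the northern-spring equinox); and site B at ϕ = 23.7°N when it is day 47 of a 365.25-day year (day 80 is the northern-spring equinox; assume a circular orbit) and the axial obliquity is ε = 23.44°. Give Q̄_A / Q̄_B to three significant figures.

— Configuration A (ϕ=+21.3°):
Solar declination: sin δ = sin ε · sin L_s = sin 23.44° × sin 261.2° = -0.39311, so δ = -23.148°.
cos h₀ = −tan(+21.3°) tan(-23.148°) = 0.1667, h₀ = 1.4033 rad.
Bracket: h₀ sin ϕ sin δ + cos ϕ cos δ sin h₀ = 1.4033×0.36325×-0.39311 + 0.93169×0.91949×0.98601 = -0.200387 + 0.844695 = 0.644308.
Q̄ = (S_0/π) × [bracket] = (1361/π) × 0.644308 = 279.13 W/m².
— Configuration B (ϕ=+23.7°):
Solar longitude: L_s = 360° × (47 − 80)/365.25 = -32.526°, i.e. -32.526° + 360° = 327.474°.
sin δ = sin 23.44° × sin 327.474° = -0.21388, so δ = -12.350°.
cos h₀ = −tan(+23.7°) tan(-12.350°) = 0.0961, h₀ = 1.4745 rad.
Bracket: h₀ sin ϕ sin δ + cos ϕ cos δ sin h₀ = 1.4745×0.40195×-0.21388 + 0.91566×0.97686×0.99537 = -0.126761 + 0.890330 = 0.763569.
Q̄ = (S_0/π) × [bracket] = (1361/π) × 0.763569 = 330.79 W/m².
Ratio Q̄_A / Q̄_B = 279.13 / 330.79 = 0.8438.

Q̄_A / Q̄_B ≈ 0.844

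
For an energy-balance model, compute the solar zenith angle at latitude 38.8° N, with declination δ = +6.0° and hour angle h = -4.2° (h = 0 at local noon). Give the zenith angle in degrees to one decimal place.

θ_z = 33.0°

cos θ_z = sin ϕ sin δ + cos ϕ cos δ cos h = 0.065498 + 0.772987 = 0.838485.
θ_z = arccos(0.838485) = 33.0°.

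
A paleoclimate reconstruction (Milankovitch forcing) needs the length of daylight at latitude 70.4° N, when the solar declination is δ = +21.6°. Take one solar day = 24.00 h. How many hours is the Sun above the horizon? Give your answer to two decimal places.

Sunrise equation: cos h₀ = −tan ϕ · tan δ = -1.1119 ≤ −1, so the Sun never sets (polar day) and h₀ = π.
Daylight = 2h₀/(2π) × 24.00 h = (3.1416/π) × 24.00 = 24.00 h.

24.00 h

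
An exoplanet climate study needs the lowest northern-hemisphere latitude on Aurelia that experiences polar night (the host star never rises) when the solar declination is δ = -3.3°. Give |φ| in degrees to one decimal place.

Polar night requires cos H₀ = −tan φ tan δ ≥ 1, i.e. tan φ tan δ ≤ −1.
The boundary is |tan φ| · |tan δ| = 1, so |φ| = 90° − |δ| = 90° − 3.3° = 86.7° in the northern hemisphere.

|φ| = 86.7°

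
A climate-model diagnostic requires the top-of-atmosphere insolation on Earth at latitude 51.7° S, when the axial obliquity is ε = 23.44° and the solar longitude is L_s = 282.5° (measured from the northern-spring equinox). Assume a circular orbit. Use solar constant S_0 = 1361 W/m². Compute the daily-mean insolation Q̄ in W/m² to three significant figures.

Solar declination: sin δ = sin ε · sin L_s = sin 23.44° × sin 282.5° = -0.38836, so δ = -22.852°.
cos h₀ = −tan(-51.7°) tan(-22.852°) = -0.5336, h₀ = 2.1337 rad.
Bracket: h₀ sin ϕ sin δ + cos ϕ cos δ sin h₀ = 2.1337×-0.78478×-0.38836 + 0.61978×0.92151×0.84572 = 0.650303 + 0.483019 = 1.133322.
Q̄ = (S_0/π) × [bracket] = (1361/π) × 1.133322 = 491.0 W/m².

Q̄ ≈ 491 W/m²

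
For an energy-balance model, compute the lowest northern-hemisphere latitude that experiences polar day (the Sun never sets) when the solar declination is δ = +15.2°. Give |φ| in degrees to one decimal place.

|φ| = 74.8°

Polar day requires cos H₀ = −tan φ tan δ ≤ −1, i.e. tan φ tan δ ≥ 1.
The boundary is |tan φ| · |tan δ| = 1, so |φ| = 90° − |δ| = 90° − 15.2° = 74.8° in the northern hemisphere.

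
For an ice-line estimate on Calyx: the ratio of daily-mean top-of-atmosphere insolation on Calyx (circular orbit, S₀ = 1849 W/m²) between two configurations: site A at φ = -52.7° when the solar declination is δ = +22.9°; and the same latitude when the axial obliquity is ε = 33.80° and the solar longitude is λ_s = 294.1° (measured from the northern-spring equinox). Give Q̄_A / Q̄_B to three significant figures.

Q̄_A / Q̄_B ≈ 0.121

— Configuration A (φ=-52.7°):
cos H₀ = −tan(-52.7°) tan(+22.900°) = 0.5545, H₀ = 0.9830 rad.
Bracket: H₀ sin φ sin δ + cos φ cos δ sin H₀ = 0.9830×-0.79547×0.38912 + 0.60599×0.92119×0.83218 = -0.304271 + 0.464549 = 0.160278.
Q̄ = (S₀/π) × [bracket] = (1849/π) × 0.160278 = 94.332 W/m².
— Configuration B (φ=-52.7°):
Solar declination: sin δ = sin ε · sin λ_s = sin 33.80° × sin 294.1° = -0.50781, so δ = -30.518°.
cos H₀ = −tan(-52.7°) tan(-30.518°) = -0.7738, H₀ = 2.4556 rad.
Bracket: H₀ sin φ sin δ + cos φ cos δ sin H₀ = 2.4556×-0.79547×-0.50781 + 0.60599×0.86147×0.63345 = 0.991934 + 0.330688 = 1.322622.
Q̄ = (S₀/π) × [bracket] = (1849/π) × 1.322622 = 778.44 W/m².
Ratio Q̄_A / Q̄_B = 94.332 / 778.44 = 0.1212.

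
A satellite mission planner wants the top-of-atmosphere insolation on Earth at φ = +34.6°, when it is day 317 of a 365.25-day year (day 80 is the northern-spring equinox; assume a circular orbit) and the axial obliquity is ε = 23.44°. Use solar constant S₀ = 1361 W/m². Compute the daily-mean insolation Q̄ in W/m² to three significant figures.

Q̄ ≈ 223 W/m²

Solar longitude: λ_s = 360° × (317 − 80)/365.25 = 233.593°.
sin δ = sin 23.44° × sin 233.593° = -0.32015, so δ = -18.672°.
cos H₀ = −tan(+34.6°) tan(-18.672°) = 0.2331, H₀ = 1.3355 rad.
Bracket: H₀ sin φ sin δ + cos φ cos δ sin H₀ = 1.3355×0.56784×-0.32015 + 0.82314×0.94737×0.97245 = -0.242786 + 0.758334 = 0.515548.
Q̄ = (S₀/π) × [bracket] = (1361/π) × 0.515548 = 223.3 W/m².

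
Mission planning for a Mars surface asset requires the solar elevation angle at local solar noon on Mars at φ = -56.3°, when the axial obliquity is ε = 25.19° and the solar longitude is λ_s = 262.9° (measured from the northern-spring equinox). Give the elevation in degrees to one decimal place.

58.7°

Solar declination: sin δ = sin ε · sin λ_s = sin 25.19° × sin 262.9° = -0.42236, so δ = -24.984°.
At local noon the hour angle is zero, so the zenith angle equals |φ − δ| = |-56.3° − (-24.984°)| = 31.316°.
Elevation = 90° − 31.316° = 58.7°.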